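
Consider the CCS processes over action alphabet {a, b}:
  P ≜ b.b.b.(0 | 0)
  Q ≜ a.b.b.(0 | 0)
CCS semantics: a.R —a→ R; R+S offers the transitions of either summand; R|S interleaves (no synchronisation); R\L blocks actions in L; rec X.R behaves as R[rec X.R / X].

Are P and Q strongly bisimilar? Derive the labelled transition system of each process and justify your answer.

P ≁ Q

Reachable graph of P (4 states):
  p0 = b.b.b.(0 | 0) has moves -b-> p1
  p1 = b.b.(0 | 0) has moves -b-> p2
  p2 = b.(0 | 0) has moves -b-> p3
  p3 = 0 | 0 has moves ∅
Reachable graph of Q (4 states):
  q0 = a.b.b.(0 | 0) has moves -a-> q1
  q1 = b.b.(0 | 0) has moves -b-> q2
  q2 = b.(0 | 0) has moves -b-> q3
  q3 = 0 | 0 has moves ∅
Coarsest stable partition (strong bisimilarity classes):
  B0 = {p0}
  B1 = {p1, q1}
  B2 = {p2, q2}
  B3 = {p3, q3}
  B4 = {q0}
p0 ∈ B0, q0 ∈ B4 → different blocks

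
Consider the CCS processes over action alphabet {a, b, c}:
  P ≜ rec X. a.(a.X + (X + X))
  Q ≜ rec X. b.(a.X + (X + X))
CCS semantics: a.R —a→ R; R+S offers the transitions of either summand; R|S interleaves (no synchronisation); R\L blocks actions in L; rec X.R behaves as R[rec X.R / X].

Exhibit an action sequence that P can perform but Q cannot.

a

LTS(P): 2 reachable states
  p0 = rec X. a.(a.X + (X + X)) :: --a--▸ p1
  p1 = a.(rec X. a.(a.X + (X + X))) + ((rec X. a.(a.X + (X + X))) + (rec X. a.(a.X + (X + X)))) :: --a--▸ p0, --a--▸ p1
LTS(Q): 2 reachable states
  q0 = rec X. b.(a.X + (X + X)) :: --b--▸ q1
  q1 = a.(rec X. b.(a.X + (X + X))) + ((rec X. b.(a.X + (X + X))) + (rec X. b.(a.X + (X + X)))) :: --a--▸ q0, --b--▸ q1
Run σ = ⟨a⟩ on P: start {p0}
  after a @ step 1: {p1}
  P completes σ.
Run σ = ⟨a⟩ on Q: start {q0}
  after a @ step 1: no successor for Q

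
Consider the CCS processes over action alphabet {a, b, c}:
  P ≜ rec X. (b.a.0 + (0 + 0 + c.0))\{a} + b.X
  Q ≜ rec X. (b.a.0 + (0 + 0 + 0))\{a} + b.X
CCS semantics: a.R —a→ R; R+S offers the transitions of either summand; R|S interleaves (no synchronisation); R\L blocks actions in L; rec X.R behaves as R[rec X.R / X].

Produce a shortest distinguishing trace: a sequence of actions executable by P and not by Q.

c

LTS(P): 3 reachable states
  p0 = rec X. (b.a.0 + (0 + 0 + c.0))\{a} + b.X → —b→ p0, —b→ p1, —c→ p2
  p1 = (a.0)\{a} → stopped
  p2 = 0\{a} → stopped
LTS(Q): 2 reachable states
  q0 = rec X. (b.a.0 + (0 + 0 + 0))\{a} + b.X → —b→ q0, —b→ q1
  q1 = (a.0)\{a} → stopped
Run σ = ⟨c⟩ on P: start {p0}
  step 1 (c): {p2}
  P completes σ.
Run σ = ⟨c⟩ on Q: start {q0}
  step 1 (c): no successor for Q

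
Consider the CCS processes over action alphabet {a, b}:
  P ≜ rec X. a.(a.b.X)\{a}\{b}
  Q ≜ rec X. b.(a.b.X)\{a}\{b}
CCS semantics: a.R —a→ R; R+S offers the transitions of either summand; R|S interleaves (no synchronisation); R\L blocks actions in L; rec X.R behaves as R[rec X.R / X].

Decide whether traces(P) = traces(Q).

Reachable graph of P (2 states):
  s0 = rec X. a.(a.b.X)\{a}\{b} | —a→ s1
  s1 = (a.b.(rec X. a.(a.b.X)\{a}\{b}))\{a}\{b} | stopped
Reachable graph of Q (2 states):
  t0 = rec X. b.(a.b.X)\{a}\{b} | —b→ t1
  t1 = (a.b.(rec X. b.(a.b.X)\{a}\{b}))\{a}\{b} | stopped
Run σ = ⟨a⟩ on P: start {s0}
  [1] a ⇒ {s1}
  P completes σ.
Run σ = ⟨a⟩ on Q: start {t0}
  [1] a ⇒ no successor for Q

NO — witness ⟨a⟩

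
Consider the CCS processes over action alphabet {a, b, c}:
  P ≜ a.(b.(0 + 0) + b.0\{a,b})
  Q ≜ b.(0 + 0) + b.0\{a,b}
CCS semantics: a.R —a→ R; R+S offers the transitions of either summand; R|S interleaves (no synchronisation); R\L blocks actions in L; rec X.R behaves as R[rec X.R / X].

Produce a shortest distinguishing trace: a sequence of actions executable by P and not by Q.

Reachable graph of P (4 states):
  u0 = a.(b.(0 + 0) + b.0\{a,b}) | —a→ u1
  u1 = b.(0 + 0) + b.0\{a,b} | —b→ u2, —b→ u3
  u2 = 0 + 0 | (no moves)
  u3 = 0\{a,b} | (no moves)
Reachable graph of Q (3 states):
  v0 = b.(0 + 0) + b.0\{a,b} | —b→ v1, —b→ v2
  v1 = 0 + 0 | (no moves)
  v2 = 0\{a,b} | (no moves)
Trace ⟨a⟩ through P, begin at {u0}:
  after a @ step 1: {u1}
  ✓ P
Trace ⟨a⟩ through Q, begin at {v0}:
  after a @ step 1: ∅  — Q cannot continue

a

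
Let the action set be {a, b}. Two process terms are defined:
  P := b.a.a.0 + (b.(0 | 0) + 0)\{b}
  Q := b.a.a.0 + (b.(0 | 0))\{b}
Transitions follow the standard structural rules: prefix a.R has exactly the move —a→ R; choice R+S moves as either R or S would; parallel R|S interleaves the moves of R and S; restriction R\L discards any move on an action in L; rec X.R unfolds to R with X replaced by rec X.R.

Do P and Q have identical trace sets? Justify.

P's transition system — 4 states:
  p0 = b.a.a.0 + (b.(0 | 0) + 0)\{b} | ··b··> p1
  p1 = a.a.0 | ··a··> p2
  p2 = a.0 | ··a··> p3
  p3 = 0 | stopped
Q's transition system — 4 states:
  q0 = b.a.a.0 + (b.(0 | 0))\{b} | ··b··> q1
  q1 = a.a.0 | ··a··> q2
  q2 = a.0 | ··a··> q3
  q3 = 0 | stopped
Bisimilarity quotient blocks:
  B0 = {p0, q0}
  B1 = {p1, q1}
  B2 = {p2, q2}
  B3 = {p3, q3}
p0 ∈ B0, q0 ∈ B0 → same block
Bisimilar ⇒ trace-equivalent.

traces(P) = traces(Q)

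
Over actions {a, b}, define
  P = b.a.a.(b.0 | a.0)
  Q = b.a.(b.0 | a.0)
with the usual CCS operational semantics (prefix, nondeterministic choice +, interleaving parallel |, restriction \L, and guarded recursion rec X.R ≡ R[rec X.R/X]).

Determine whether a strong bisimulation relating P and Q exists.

LTS(P): 7 reachable states
  p0 = b.a.a.(b.0 | a.0) ⊢ -b-> p1
  p1 = a.a.(b.0 | a.0) ⊢ -a-> p2
  p2 = a.(b.0 | a.0) ⊢ -a-> p3
  p3 = b.0 | a.0 ⊢ -a-> p4, -b-> p5
  p4 = b.0 | 0 ⊢ -b-> p6
  p5 = 0 | a.0 ⊢ -a-> p6
  p6 = 0 | 0 ⊢ ∅
LTS(Q): 6 reachable states
  q0 = b.a.(b.0 | a.0) ⊢ -b-> q1
  q1 = a.(b.0 | a.0) ⊢ -a-> q2
  q2 = b.0 | a.0 ⊢ -a-> q3, -b-> q4
  q3 = b.0 | 0 ⊢ -b-> q5
  q4 = 0 | a.0 ⊢ -a-> q5
  q5 = 0 | 0 ⊢ ∅
Coarsest stable partition (strong bisimilarity classes):
  B0 = {p0}
  B1 = {p1}
  B2 = {p2, q1}
  B3 = {p3, q2}
  B4 = {p5, q4}
  B5 = {p6, q5}
  B6 = {p4, q3}
  B7 = {q0}
p0 ∈ B0, q0 ∈ B7 → different blocks

not bisimilar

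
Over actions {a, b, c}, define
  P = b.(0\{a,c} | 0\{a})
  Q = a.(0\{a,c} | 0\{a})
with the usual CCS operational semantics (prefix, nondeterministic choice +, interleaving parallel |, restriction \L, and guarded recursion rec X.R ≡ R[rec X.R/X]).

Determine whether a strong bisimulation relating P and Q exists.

P's transition system — 2 states:
  s0 = b.(0\{a,c} | 0\{a}) → --b--▸ s1
  s1 = 0\{a,c} | 0\{a} → ·
Q's transition system — 2 states:
  t0 = a.(0\{a,c} | 0\{a}) → --a--▸ t1
  t1 = 0\{a,c} | 0\{a} → ·
Bisimilarity quotient blocks:
  B0 = {s0}
  B1 = {s1, t1}
  B2 = {t0}
s0 ∈ B0, t0 ∈ B2 → different blocks

not bisimilar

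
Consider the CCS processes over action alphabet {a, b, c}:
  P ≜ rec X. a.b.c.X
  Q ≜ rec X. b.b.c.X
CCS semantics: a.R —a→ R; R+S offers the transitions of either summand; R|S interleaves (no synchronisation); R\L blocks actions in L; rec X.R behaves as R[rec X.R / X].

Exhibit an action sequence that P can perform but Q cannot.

a

LTS(P): 3 reachable states
  s0 = rec X. a.b.c.X has moves ··a··> s1
  s1 = b.c.(rec X. a.b.c.X) has moves ··b··> s2
  s2 = c.(rec X. a.b.c.X) has moves ··c··> s0
LTS(Q): 3 reachable states
  t0 = rec X. b.b.c.X has moves ··b··> t1
  t1 = b.c.(rec X. b.b.c.X) has moves ··b··> t2
  t2 = c.(rec X. b.b.c.X) has moves ··c··> t0
Executing a from P (initial set {s0}):
  step 1 (a): {s1}
  P completes σ.
Executing a from Q (initial set {t0}):
  step 1 (a): ∅ (Q stuck)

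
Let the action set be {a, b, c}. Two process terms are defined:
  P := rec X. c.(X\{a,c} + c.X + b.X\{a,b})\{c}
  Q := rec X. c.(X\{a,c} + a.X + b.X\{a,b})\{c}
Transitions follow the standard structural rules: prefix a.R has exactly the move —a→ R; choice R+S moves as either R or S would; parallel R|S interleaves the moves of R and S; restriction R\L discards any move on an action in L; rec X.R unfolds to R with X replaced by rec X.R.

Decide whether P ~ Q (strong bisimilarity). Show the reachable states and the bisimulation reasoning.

Reachable graph of P (3 states):
  p0 = rec X. c.(X\{a,c} + c.X + b.X\{a,b})\{c} | --c--▸ p1
  p1 = ((rec X. c.(X\{a,c} + c.X + b.X\{a,b})\{c})\{a,c} + c.(rec X. c.(X\{a,c} + c.X + b.X\{a,b})\{c}) + b.(rec X. c.(X\{a,c} + c.X + b.X\{a,b})\{c})\{a,b})\{c} | --b--▸ p2
  p2 = (rec X. c.(X\{a,c} + c.X + b.X\{a,b})\{c})\{a,b}\{c} | ∅
Reachable graph of Q (4 states):
  q0 = rec X. c.(X\{a,c} + a.X + b.X\{a,b})\{c} | --c--▸ q1
  q1 = ((rec X. c.(X\{a,c} + a.X + b.X\{a,b})\{c})\{a,c} + a.(rec X. c.(X\{a,c} + a.X + b.X\{a,b})\{c}) + b.(rec X. c.(X\{a,c} + a.X + b.X\{a,b})\{c})\{a,b})\{c} | --a--▸ q2, --b--▸ q3
  q2 = (rec X. c.(X\{a,c} + a.X + b.X\{a,b})\{c})\{c} | ∅
  q3 = (rec X. c.(X\{a,c} + a.X + b.X\{a,b})\{c})\{a,b}\{c} | ∅
Partition-refinement fixed point:
  B0 = {p0}
  B1 = {p1}
  B2 = {p2, q2, q3}
  B3 = {q0}
  B4 = {q1}
p0 ∈ B0, q0 ∈ B3 → different blocks

not bisimilar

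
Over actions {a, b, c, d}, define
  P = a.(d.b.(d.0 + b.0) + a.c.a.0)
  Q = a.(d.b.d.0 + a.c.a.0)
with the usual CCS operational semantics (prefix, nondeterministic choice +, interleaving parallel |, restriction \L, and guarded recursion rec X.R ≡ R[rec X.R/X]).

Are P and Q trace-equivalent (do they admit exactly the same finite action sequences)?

trace-distinct — witness ⟨adbb⟩

P's transition system — 7 states:
  m0 = a.(d.b.(d.0 + b.0) + a.c.a.0) :: -a-> m1
  m1 = d.b.(d.0 + b.0) + a.c.a.0 :: -a-> m2, -d-> m3
  m2 = c.a.0 :: -c-> m4
  m3 = b.(d.0 + b.0) :: -b-> m5
  m4 = a.0 :: -a-> m6
  m5 = d.0 + b.0 :: -b-> m6, -d-> m6
  m6 = 0 :: ·
Q's transition system — 7 states:
  n0 = a.(d.b.d.0 + a.c.a.0) :: -a-> n1
  n1 = d.b.d.0 + a.c.a.0 :: -a-> n2, -d-> n3
  n2 = c.a.0 :: -c-> n4
  n3 = b.d.0 :: -b-> n5
  n4 = a.0 :: -a-> n6
  n5 = d.0 :: -d-> n6
  n6 = 0 :: ·
Executing adbb from P (initial set {m0}):
  after a @ step 1: {m1}
  after d @ step 2: {m3}
  after b @ step 3: {m5}
  after b @ step 4: {m6}
  — P admits the full trace.
Executing adbb from Q (initial set {n0}):
  after a @ step 1: {n1}
  after d @ step 2: {n3}
  after b @ step 3: {n5}
  after b @ step 4: ∅  — Q cannot continue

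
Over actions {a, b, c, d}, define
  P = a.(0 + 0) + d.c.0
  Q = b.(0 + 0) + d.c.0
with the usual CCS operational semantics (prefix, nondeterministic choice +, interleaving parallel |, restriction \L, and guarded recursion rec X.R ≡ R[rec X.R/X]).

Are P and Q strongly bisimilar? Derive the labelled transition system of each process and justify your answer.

NO

Reachable graph of P (4 states):
  p0 = a.(0 + 0) + d.c.0 ⊢ --a--▸ p1, --d--▸ p2
  p1 = 0 + 0 ⊢ ∅
  p2 = c.0 ⊢ --c--▸ p3
  p3 = 0 ⊢ ∅
Reachable graph of Q (4 states):
  q0 = b.(0 + 0) + d.c.0 ⊢ --b--▸ q1, --d--▸ q2
  q1 = 0 + 0 ⊢ ∅
  q2 = c.0 ⊢ --c--▸ q3
  q3 = 0 ⊢ ∅
Coarsest stable partition (strong bisimilarity classes):
  B0 = {p0}
  B1 = {p1, p3, q1, q3}
  B2 = {p2, q2}
  B3 = {q0}
p0 ∈ B0, q0 ∈ B3 → different blocks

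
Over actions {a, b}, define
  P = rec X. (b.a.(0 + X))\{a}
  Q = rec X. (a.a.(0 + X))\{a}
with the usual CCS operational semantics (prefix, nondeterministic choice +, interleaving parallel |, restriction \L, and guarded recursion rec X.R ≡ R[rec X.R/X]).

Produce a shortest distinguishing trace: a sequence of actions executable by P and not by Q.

b

P's transition system — 2 states:
  m0 = rec X. (b.a.(0 + X))\{a} has moves ··b··> m1
  m1 = (a.(0 + (rec X. (b.a.(0 + X))\{a})))\{a} has moves (no moves)
Q's transition system — 1 states:
  n0 = rec X. (a.a.(0 + X))\{a} has moves (no moves)
Executing b from P (initial set {m0}):
  [1] b ⇒ {m1}
  P completes σ.
Executing b from Q (initial set {n0}):
  [1] b ⇒ no successor for Q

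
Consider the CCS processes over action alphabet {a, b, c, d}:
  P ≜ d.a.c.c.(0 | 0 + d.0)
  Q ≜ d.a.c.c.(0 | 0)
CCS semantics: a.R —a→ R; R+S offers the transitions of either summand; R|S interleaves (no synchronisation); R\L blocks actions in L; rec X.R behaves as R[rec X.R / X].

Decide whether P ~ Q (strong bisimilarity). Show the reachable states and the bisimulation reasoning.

LTS(P): 6 reachable states
  m0 = d.a.c.c.(0 | 0 + d.0) has moves —d→ m1
  m1 = a.c.c.(0 | 0 + d.0) has moves —a→ m2
  m2 = c.c.(0 | 0 + d.0) has moves —c→ m3
  m3 = c.(0 | 0 + d.0) has moves —c→ m4
  m4 = 0 | 0 + d.0 has moves —d→ m5
  m5 = 0 has moves deadlocked
LTS(Q): 5 reachable states
  n0 = d.a.c.c.(0 | 0) has moves —d→ n1
  n1 = a.c.c.(0 | 0) has moves —a→ n2
  n2 = c.c.(0 | 0) has moves —c→ n3
  n3 = c.(0 | 0) has moves —c→ n4
  n4 = 0 | 0 has moves deadlocked
Coarsest stable partition (strong bisimilarity classes):
  B0 = {m0}
  B1 = {m1}
  B2 = {m2}
  B3 = {m3}
  B4 = {m4}
  B5 = {m5, n4}
  B6 = {n0}
  B7 = {n1}
  B8 = {n2}
  B9 = {n3}
m0 ∈ B0, n0 ∈ B6 → different blocks

P ≁ Q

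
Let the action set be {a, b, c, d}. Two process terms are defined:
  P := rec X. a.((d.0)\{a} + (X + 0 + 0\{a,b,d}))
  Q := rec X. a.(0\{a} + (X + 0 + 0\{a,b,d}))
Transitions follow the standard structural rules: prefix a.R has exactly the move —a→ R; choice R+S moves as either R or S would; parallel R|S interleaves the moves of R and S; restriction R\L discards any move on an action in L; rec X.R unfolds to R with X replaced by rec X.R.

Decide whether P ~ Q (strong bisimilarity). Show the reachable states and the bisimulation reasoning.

not bisimilar

LTS(P): 3 reachable states
  u0 = rec X. a.((d.0)\{a} + (X + 0 + 0\{a,b,d})) has moves =a=> u1
  u1 = (d.0)\{a} + ((rec X. a.((d.0)\{a} + (X + 0 + 0\{a,b,d}))) + 0 + 0\{a,b,d}) has moves =a=> u1, =d=> u2
  u2 = 0\{a} has moves stopped
LTS(Q): 2 reachable states
  v0 = rec X. a.(0\{a} + (X + 0 + 0\{a,b,d})) has moves =a=> v1
  v1 = 0\{a} + ((rec X. a.(0\{a} + (X + 0 + 0\{a,b,d}))) + 0 + 0\{a,b,d}) has moves =a=> v1
Partition-refinement fixed point:
  B0 = {u0}
  B1 = {u1}
  B2 = {u2}
  B3 = {v0, v1}
u0 ∈ B0, v0 ∈ B3 → different blocks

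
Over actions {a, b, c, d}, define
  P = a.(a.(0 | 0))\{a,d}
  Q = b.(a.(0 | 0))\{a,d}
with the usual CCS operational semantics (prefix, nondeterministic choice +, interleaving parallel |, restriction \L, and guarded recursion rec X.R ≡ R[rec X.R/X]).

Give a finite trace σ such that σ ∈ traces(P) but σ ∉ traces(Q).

Reachable graph of P (2 states):
  s0 = a.(a.(0 | 0))\{a,d} has moves --a--▸ s1
  s1 = (a.(0 | 0))\{a,d} has moves (no moves)
Reachable graph of Q (2 states):
  t0 = b.(a.(0 | 0))\{a,d} has moves --b--▸ t1
  t1 = (a.(0 | 0))\{a,d} has moves (no moves)
Trace ⟨a⟩ through P, begin at {s0}:
  after a @ step 1: {s1}
  ✓ P
Trace ⟨a⟩ through Q, begin at {t0}:
  after a @ step 1: ∅  — Q cannot continue

a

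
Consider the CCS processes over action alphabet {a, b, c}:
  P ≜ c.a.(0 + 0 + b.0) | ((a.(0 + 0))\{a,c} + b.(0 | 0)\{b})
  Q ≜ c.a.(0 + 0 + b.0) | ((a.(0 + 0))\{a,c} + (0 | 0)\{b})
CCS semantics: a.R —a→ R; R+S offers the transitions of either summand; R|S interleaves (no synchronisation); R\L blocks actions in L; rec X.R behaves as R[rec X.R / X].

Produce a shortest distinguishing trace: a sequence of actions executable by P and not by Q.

LTS(P): 8 reachable states
  p0 = c.a.(0 + 0 + b.0) | ((a.(0 + 0))\{a,c} + b.(0 | 0)\{b}) has moves ··b··> p1, ··c··> p2
  p1 = c.a.(0 + 0 + b.0) | (0 | 0)\{b} has moves ··c··> p3
  p2 = a.(0 + 0 + b.0) | ((a.(0 + 0))\{a,c} + b.(0 | 0)\{b}) has moves ··a··> p4, ··b··> p3
  p3 = a.(0 + 0 + b.0) | (0 | 0)\{b} has moves ··a··> p5
  p4 = (0 + 0 + b.0) | ((a.(0 + 0))\{a,c} + b.(0 | 0)\{b}) has moves ··b··> p5, ··b··> p6
  p5 = (0 + 0 + b.0) | (0 | 0)\{b} has moves ··b··> p7
  p6 = 0 | ((a.(0 + 0))\{a,c} + b.(0 | 0)\{b}) has moves ··b··> p7
  p7 = 0 | (0 | 0)\{b} has moves ·
LTS(Q): 4 reachable states
  q0 = c.a.(0 + 0 + b.0) | ((a.(0 + 0))\{a,c} + (0 | 0)\{b}) has moves ··c··> q1
  q1 = a.(0 + 0 + b.0) | ((a.(0 + 0))\{a,c} + (0 | 0)\{b}) has moves ··a··> q2
  q2 = (0 + 0 + b.0) | ((a.(0 + 0))\{a,c} + (0 | 0)\{b}) has moves ··b··> q3
  q3 = 0 | ((a.(0 + 0))\{a,c} + (0 | 0)\{b}) has moves ·
Trace ⟨b⟩ through P, begin at {p0}:
  step 1 (b): {p1}
  — P admits the full trace.
Trace ⟨b⟩ through Q, begin at {q0}:
  step 1 (b): ∅  — Q cannot continue

b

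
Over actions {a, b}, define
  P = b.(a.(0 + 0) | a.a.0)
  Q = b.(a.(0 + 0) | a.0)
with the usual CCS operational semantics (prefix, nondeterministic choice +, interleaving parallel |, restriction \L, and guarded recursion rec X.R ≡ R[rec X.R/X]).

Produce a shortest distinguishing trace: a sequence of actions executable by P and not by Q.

baaa

P's transition system — 7 states:
  m0 = b.(a.(0 + 0) | a.a.0) ⊢ ··b··> m1
  m1 = a.(0 + 0) | a.a.0 ⊢ ··a··> m2, ··a··> m3
  m2 = (0 + 0) | a.a.0 ⊢ ··a··> m4
  m3 = a.(0 + 0) | a.0 ⊢ ··a··> m4, ··a··> m5
  m4 = (0 + 0) | a.0 ⊢ ··a··> m6
  m5 = a.(0 + 0) | 0 ⊢ ··a··> m6
  m6 = (0 + 0) | 0 ⊢ ·
Q's transition system — 5 states:
  n0 = b.(a.(0 + 0) | a.0) ⊢ ··b··> n1
  n1 = a.(0 + 0) | a.0 ⊢ ··a··> n2, ··a··> n3
  n2 = (0 + 0) | a.0 ⊢ ··a··> n4
  n3 = a.(0 + 0) | 0 ⊢ ··a··> n4
  n4 = (0 + 0) | 0 ⊢ ·
Run σ = ⟨baaa⟩ on P: start {m0}
  step 1 (b): {m1}
  step 2 (a): {m2, m3}
  step 3 (a): {m4, m5}
  step 4 (a): {m6}
  — P admits the full trace.
Run σ = ⟨baaa⟩ on Q: start {n0}
  step 1 (b): {n1}
  step 2 (a): {n2, n3}
  step 3 (a): {n4}
  step 4 (a): no successor for Q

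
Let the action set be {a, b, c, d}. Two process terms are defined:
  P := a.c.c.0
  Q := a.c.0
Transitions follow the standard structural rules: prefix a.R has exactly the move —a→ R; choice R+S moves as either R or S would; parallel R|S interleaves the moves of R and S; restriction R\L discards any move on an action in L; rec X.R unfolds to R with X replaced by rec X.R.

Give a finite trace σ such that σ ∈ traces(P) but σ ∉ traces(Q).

Reachable graph of P (4 states):
  p0 = a.c.c.0 has moves —a→ p1
  p1 = c.c.0 has moves —c→ p2
  p2 = c.0 has moves —c→ p3
  p3 = 0 has moves (no moves)
Reachable graph of Q (3 states):
  q0 = a.c.0 has moves —a→ q1
  q1 = c.0 has moves —c→ q2
  q2 = 0 has moves (no moves)
Trace ⟨acc⟩ through P, begin at {p0}:
  after a @ step 1: {p1}
  after c @ step 2: {p2}
  after c @ step 3: {p3}
  P completes σ.
Trace ⟨acc⟩ through Q, begin at {q0}:
  after a @ step 1: {q1}
  after c @ step 2: {q2}
  after c @ step 3: no successor for Q

acc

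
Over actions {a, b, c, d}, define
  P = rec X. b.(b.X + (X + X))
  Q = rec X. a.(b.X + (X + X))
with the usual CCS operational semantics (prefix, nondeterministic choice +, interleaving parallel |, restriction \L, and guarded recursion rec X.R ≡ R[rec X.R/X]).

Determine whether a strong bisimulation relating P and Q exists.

P ≁ Q

Reachable graph of P (2 states):
  s0 = rec X. b.(b.X + (X + X)) ⊢ —b→ s1
  s1 = b.(rec X. b.(b.X + (X + X))) + ((rec X. b.(b.X + (X + X))) + (rec X. b.(b.X + (X + X)))) ⊢ —b→ s0, —b→ s1
Reachable graph of Q (2 states):
  t0 = rec X. a.(b.X + (X + X)) ⊢ —a→ t1
  t1 = b.(rec X. a.(b.X + (X + X))) + ((rec X. a.(b.X + (X + X))) + (rec X. a.(b.X + (X + X)))) ⊢ —a→ t1, —b→ t0
Bisimilarity quotient blocks:
  B0 = {s0, s1}
  B1 = {t0}
  B2 = {t1}
s0 ∈ B0, t0 ∈ B1 → different blocks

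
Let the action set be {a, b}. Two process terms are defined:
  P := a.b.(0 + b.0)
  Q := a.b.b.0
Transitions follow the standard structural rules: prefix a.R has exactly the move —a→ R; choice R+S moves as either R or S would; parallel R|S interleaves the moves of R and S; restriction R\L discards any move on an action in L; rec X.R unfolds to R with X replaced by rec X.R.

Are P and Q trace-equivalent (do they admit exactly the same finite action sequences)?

P's transition system — 4 states:
  p0 = a.b.(0 + b.0) | —a→ p1
  p1 = b.(0 + b.0) | —b→ p2
  p2 = 0 + b.0 | —b→ p3
  p3 = 0 | deadlocked
Q's transition system — 4 states:
  q0 = a.b.b.0 | —a→ q1
  q1 = b.b.0 | —b→ q2
  q2 = b.0 | —b→ q3
  q3 = 0 | deadlocked
Partition-refinement fixed point:
  B0 = {p0, q0}
  B1 = {p1, q1}
  B2 = {p2, q2}
  B3 = {p3, q3}
p0 ∈ B0, q0 ∈ B0 → same block
Bisimilar ⇒ trace-equivalent.

trace-equivalent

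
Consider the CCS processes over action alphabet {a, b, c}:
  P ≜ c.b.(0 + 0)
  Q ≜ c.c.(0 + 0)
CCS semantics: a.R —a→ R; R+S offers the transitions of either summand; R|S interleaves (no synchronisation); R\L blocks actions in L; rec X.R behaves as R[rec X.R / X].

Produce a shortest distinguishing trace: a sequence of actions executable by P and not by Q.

P's transition system — 3 states:
  s0 = c.b.(0 + 0) has moves --c--▸ s1
  s1 = b.(0 + 0) has moves --b--▸ s2
  s2 = 0 + 0 has moves (no moves)
Q's transition system — 3 states:
  t0 = c.c.(0 + 0) has moves --c--▸ t1
  t1 = c.(0 + 0) has moves --c--▸ t2
  t2 = 0 + 0 has moves (no moves)
Trace ⟨cb⟩ through P, begin at {s0}:
  [1] c ⇒ {s1}
  [2] b ⇒ {s2}
  — P admits the full trace.
Trace ⟨cb⟩ through Q, begin at {t0}:
  [1] c ⇒ {t1}
  [2] b ⇒ no successor for Q

cb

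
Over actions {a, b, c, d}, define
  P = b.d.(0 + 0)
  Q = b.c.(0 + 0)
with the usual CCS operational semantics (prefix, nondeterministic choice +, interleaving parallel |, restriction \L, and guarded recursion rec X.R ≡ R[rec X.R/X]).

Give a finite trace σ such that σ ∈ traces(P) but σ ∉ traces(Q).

LTS(P): 3 reachable states
  p0 = b.d.(0 + 0) ⊢ ··b··> p1
  p1 = d.(0 + 0) ⊢ ··d··> p2
  p2 = 0 + 0 ⊢ deadlocked
LTS(Q): 3 reachable states
  q0 = b.c.(0 + 0) ⊢ ··b··> q1
  q1 = c.(0 + 0) ⊢ ··c··> q2
  q2 = 0 + 0 ⊢ deadlocked
Run σ = ⟨bd⟩ on P: start {p0}
  step 1 (b): {p1}
  step 2 (d): {p2}
  P completes σ.
Run σ = ⟨bd⟩ on Q: start {q0}
  step 1 (b): {q1}
  step 2 (d): no successor for Q

bd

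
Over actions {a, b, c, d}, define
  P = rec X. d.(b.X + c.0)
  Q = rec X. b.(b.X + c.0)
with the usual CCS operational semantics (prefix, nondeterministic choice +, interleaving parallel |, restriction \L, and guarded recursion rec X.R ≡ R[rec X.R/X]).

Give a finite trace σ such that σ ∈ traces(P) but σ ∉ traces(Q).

d

P's transition system — 3 states:
  m0 = rec X. d.(b.X + c.0) ⊢ ··d··> m1
  m1 = b.(rec X. d.(b.X + c.0)) + c.0 ⊢ ··b··> m0, ··c··> m2
  m2 = 0 ⊢ ·
Q's transition system — 3 states:
  n0 = rec X. b.(b.X + c.0) ⊢ ··b··> n1
  n1 = b.(rec X. b.(b.X + c.0)) + c.0 ⊢ ··b··> n0, ··c··> n2
  n2 = 0 ⊢ ·
Executing d from P (initial set {m0}):
  after d @ step 1: {m1}
  ✓ P
Executing d from Q (initial set {n0}):
  after d @ step 1: ∅  — Q cannot continue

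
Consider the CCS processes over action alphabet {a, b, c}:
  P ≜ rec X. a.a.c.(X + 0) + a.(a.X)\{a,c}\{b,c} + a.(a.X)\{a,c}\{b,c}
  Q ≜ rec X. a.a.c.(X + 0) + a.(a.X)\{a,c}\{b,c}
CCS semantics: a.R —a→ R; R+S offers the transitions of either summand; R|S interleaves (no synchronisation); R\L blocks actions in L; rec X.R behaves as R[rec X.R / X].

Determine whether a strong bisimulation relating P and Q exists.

LTS(P): 5 reachable states
  p0 = rec X. a.a.c.(X + 0) + a.(a.X)\{a,c}\{b,c} + a.(a.X)\{a,c}\{b,c} :: --a--▸ p1, --a--▸ p2
  p1 = (a.(rec X. a.a.c.(X + 0) + a.(a.X)\{a,c}\{b,c} + a.(a.X)\{a,c}\{b,c}))\{a,c}\{b,c} :: (no moves)
  p2 = a.c.((rec X. a.a.c.(X + 0) + a.(a.X)\{a,c}\{b,c} + a.(a.X)\{a,c}\{b,c}) + 0) :: --a--▸ p3
  p3 = c.((rec X. a.a.c.(X + 0) + a.(a.X)\{a,c}\{b,c} + a.(a.X)\{a,c}\{b,c}) + 0) :: --c--▸ p4
  p4 = (rec X. a.a.c.(X + 0) + a.(a.X)\{a,c}\{b,c} + a.(a.X)\{a,c}\{b,c}) + 0 :: --a--▸ p1, --a--▸ p2
LTS(Q): 5 reachable states
  q0 = rec X. a.a.c.(X + 0) + a.(a.X)\{a,c}\{b,c} :: --a--▸ q1, --a--▸ q2
  q1 = (a.(rec X. a.a.c.(X + 0) + a.(a.X)\{a,c}\{b,c}))\{a,c}\{b,c} :: (no moves)
  q2 = a.c.((rec X. a.a.c.(X + 0) + a.(a.X)\{a,c}\{b,c}) + 0) :: --a--▸ q3
  q3 = c.((rec X. a.a.c.(X + 0) + a.(a.X)\{a,c}\{b,c}) + 0) :: --c--▸ q4
  q4 = (rec X. a.a.c.(X + 0) + a.(a.X)\{a,c}\{b,c}) + 0 :: --a--▸ q1, --a--▸ q2
Coarsest stable partition (strong bisimilarity classes):
  B0 = {p0, p4, q0, q4}
  B1 = {p1, q1}
  B2 = {p2, q2}
  B3 = {p3, q3}
p0 ∈ B0, q0 ∈ B0 → same block

bisimilar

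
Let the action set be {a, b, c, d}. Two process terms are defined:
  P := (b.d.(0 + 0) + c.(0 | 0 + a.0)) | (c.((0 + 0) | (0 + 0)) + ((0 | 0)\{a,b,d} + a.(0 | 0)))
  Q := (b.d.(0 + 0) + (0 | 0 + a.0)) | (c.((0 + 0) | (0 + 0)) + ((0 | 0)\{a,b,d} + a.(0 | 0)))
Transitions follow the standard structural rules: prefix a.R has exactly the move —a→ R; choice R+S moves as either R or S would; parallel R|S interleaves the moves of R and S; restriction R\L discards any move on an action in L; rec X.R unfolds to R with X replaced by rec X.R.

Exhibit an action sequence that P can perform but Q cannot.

Reachable graph of P (15 states):
  u0 = (b.d.(0 + 0) + c.(0 | 0 + a.0)) | (c.((0 + 0) | (0 + 0)) + ((0 | 0)\{a,b,d} + a.(0 | 0))) :: —a→ u1, —b→ u2, —c→ u3, —c→ u4
  u1 = (b.d.(0 + 0) + c.(0 | 0 + a.0)) | (0 | 0) :: —b→ u5, —c→ u6
  u2 = d.(0 + 0) | (c.((0 + 0) | (0 + 0)) + ((0 | 0)\{a,b,d} + a.(0 | 0))) :: —a→ u5, —c→ u7, —d→ u8
  u3 = (0 | 0 + a.0) | (c.((0 + 0) | (0 + 0)) + ((0 | 0)\{a,b,d} + a.(0 | 0))) :: —a→ u6, —a→ u9, —c→ u10
  u4 = (b.d.(0 + 0) + c.(0 | 0 + a.0)) | ((0 + 0) | (0 + 0)) :: —b→ u7, —c→ u10
  u5 = d.(0 + 0) | (0 | 0) :: —d→ u11
  u6 = (0 | 0 + a.0) | (0 | 0) :: —a→ u12
  u7 = d.(0 + 0) | ((0 + 0) | (0 + 0)) :: —d→ u13
  u8 = (0 + 0) | (c.((0 + 0) | (0 + 0)) + ((0 | 0)\{a,b,d} + a.(0 | 0))) :: —a→ u11, —c→ u13
  u9 = 0 | (c.((0 + 0) | (0 + 0)) + ((0 | 0)\{a,b,d} + a.(0 | 0))) :: —a→ u12, —c→ u14
  u10 = (0 | 0 + a.0) | ((0 + 0) | (0 + 0)) :: —a→ u14
  u11 = (0 + 0) | (0 | 0) :: ·
  u12 = 0 | (0 | 0) :: ·
  u13 = (0 + 0) | ((0 + 0) | (0 + 0)) :: ·
  u14 = 0 | ((0 + 0) | (0 + 0)) :: ·
Reachable graph of Q (12 states):
  v0 = (b.d.(0 + 0) + (0 | 0 + a.0)) | (c.((0 + 0) | (0 + 0)) + ((0 | 0)\{a,b,d} + a.(0 | 0))) :: —a→ v1, —a→ v2, —b→ v3, —c→ v4
  v1 = (b.d.(0 + 0) + (0 | 0 + a.0)) | (0 | 0) :: —a→ v5, —b→ v6
  v2 = 0 | (c.((0 + 0) | (0 + 0)) + ((0 | 0)\{a,b,d} + a.(0 | 0))) :: —a→ v5, —c→ v7
  v3 = d.(0 + 0) | (c.((0 + 0) | (0 + 0)) + ((0 | 0)\{a,b,d} + a.(0 | 0))) :: —a→ v6, —c→ v8, —d→ v9
  v4 = (b.d.(0 + 0) + (0 | 0 + a.0)) | ((0 + 0) | (0 + 0)) :: —a→ v7, —b→ v8
  v5 = 0 | (0 | 0) :: ·
  v6 = d.(0 + 0) | (0 | 0) :: —d→ v10
  v7 = 0 | ((0 + 0) | (0 + 0)) :: ·
  v8 = d.(0 + 0) | ((0 + 0) | (0 + 0)) :: —d→ v11
  v9 = (0 + 0) | (c.((0 + 0) | (0 + 0)) + ((0 | 0)\{a,b,d} + a.(0 | 0))) :: —a→ v10, —c→ v11
  v10 = (0 + 0) | (0 | 0) :: ·
  v11 = (0 + 0) | ((0 + 0) | (0 + 0)) :: ·
Trace ⟨cc⟩ through P, begin at {u0}:
  [1] c ⇒ {u3, u4}
  [2] c ⇒ {u10}
  — P admits the full trace.
Trace ⟨cc⟩ through Q, begin at {v0}:
  [1] c ⇒ {v4}
  [2] c ⇒ ∅  — Q cannot continue

cc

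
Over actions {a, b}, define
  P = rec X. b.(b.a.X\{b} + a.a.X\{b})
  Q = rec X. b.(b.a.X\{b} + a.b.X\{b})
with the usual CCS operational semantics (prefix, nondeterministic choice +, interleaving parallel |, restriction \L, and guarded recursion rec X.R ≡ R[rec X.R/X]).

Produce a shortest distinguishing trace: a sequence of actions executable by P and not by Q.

Reachable graph of P (4 states):
  s0 = rec X. b.(b.a.X\{b} + a.a.X\{b}) ⊢ =b=> s1
  s1 = b.a.(rec X. b.(b.a.X\{b} + a.a.X\{b}))\{b} + a.a.(rec X. b.(b.a.X\{b} + a.a.X\{b}))\{b} ⊢ =a=> s2, =b=> s2
  s2 = a.(rec X. b.(b.a.X\{b} + a.a.X\{b}))\{b} ⊢ =a=> s3
  s3 = (rec X. b.(b.a.X\{b} + a.a.X\{b}))\{b} ⊢ ∅
Reachable graph of Q (5 states):
  t0 = rec X. b.(b.a.X\{b} + a.b.X\{b}) ⊢ =b=> t1
  t1 = b.a.(rec X. b.(b.a.X\{b} + a.b.X\{b}))\{b} + a.b.(rec X. b.(b.a.X\{b} + a.b.X\{b}))\{b} ⊢ =a=> t2, =b=> t3
  t2 = b.(rec X. b.(b.a.X\{b} + a.b.X\{b}))\{b} ⊢ =b=> t4
  t3 = a.(rec X. b.(b.a.X\{b} + a.b.X\{b}))\{b} ⊢ =a=> t4
  t4 = (rec X. b.(b.a.X\{b} + a.b.X\{b}))\{b} ⊢ ∅
Trace ⟨baa⟩ through P, begin at {s0}:
  step 1 (b): {s1}
  step 2 (a): {s2}
  step 3 (a): {s3}
  — P admits the full trace.
Trace ⟨baa⟩ through Q, begin at {t0}:
  step 1 (b): {t1}
  step 2 (a): {t2}
  step 3 (a): ∅  — Q cannot continue

baa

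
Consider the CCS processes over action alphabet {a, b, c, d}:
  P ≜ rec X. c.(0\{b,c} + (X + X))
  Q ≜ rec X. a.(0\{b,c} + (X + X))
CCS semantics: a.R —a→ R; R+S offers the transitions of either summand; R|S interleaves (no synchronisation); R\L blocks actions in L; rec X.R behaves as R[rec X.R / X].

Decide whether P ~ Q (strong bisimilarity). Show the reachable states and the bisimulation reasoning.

P's transition system — 2 states:
  p0 = rec X. c.(0\{b,c} + (X + X)) ⊢ —c→ p1
  p1 = 0\{b,c} + ((rec X. c.(0\{b,c} + (X + X))) + (rec X. c.(0\{b,c} + (X + X)))) ⊢ —c→ p1
Q's transition system — 2 states:
  q0 = rec X. a.(0\{b,c} + (X + X)) ⊢ —a→ q1
  q1 = 0\{b,c} + ((rec X. a.(0\{b,c} + (X + X))) + (rec X. a.(0\{b,c} + (X + X)))) ⊢ —a→ q1
Coarsest stable partition (strong bisimilarity classes):
  B0 = {p0, p1}
  B1 = {q0, q1}
p0 ∈ B0, q0 ∈ B1 → different blocks

NO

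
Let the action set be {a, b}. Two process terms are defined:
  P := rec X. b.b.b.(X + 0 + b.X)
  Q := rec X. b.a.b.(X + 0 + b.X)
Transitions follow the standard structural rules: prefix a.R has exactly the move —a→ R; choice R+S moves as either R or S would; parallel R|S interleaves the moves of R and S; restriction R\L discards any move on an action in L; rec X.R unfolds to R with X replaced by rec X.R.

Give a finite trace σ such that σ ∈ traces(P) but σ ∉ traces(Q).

bb

LTS(P): 4 reachable states
  s0 = rec X. b.b.b.(X + 0 + b.X) has moves --b--▸ s1
  s1 = b.b.((rec X. b.b.b.(X + 0 + b.X)) + 0 + b.(rec X. b.b.b.(X + 0 + b.X))) has moves --b--▸ s2
  s2 = b.((rec X. b.b.b.(X + 0 + b.X)) + 0 + b.(rec X. b.b.b.(X + 0 + b.X))) has moves --b--▸ s3
  s3 = (rec X. b.b.b.(X + 0 + b.X)) + 0 + b.(rec X. b.b.b.(X + 0 + b.X)) has moves --b--▸ s0, --b--▸ s1
LTS(Q): 4 reachable states
  t0 = rec X. b.a.b.(X + 0 + b.X) has moves --b--▸ t1
  t1 = a.b.((rec X. b.a.b.(X + 0 + b.X)) + 0 + b.(rec X. b.a.b.(X + 0 + b.X))) has moves --a--▸ t2
  t2 = b.((rec X. b.a.b.(X + 0 + b.X)) + 0 + b.(rec X. b.a.b.(X + 0 + b.X))) has moves --b--▸ t3
  t3 = (rec X. b.a.b.(X + 0 + b.X)) + 0 + b.(rec X. b.a.b.(X + 0 + b.X)) has moves --b--▸ t0, --b--▸ t1
Run σ = ⟨bb⟩ on P: start {s0}
  [1] b ⇒ {s1}
  [2] b ⇒ {s2}
  — P admits the full trace.
Run σ = ⟨bb⟩ on Q: start {t0}
  [1] b ⇒ {t1}
  [2] b ⇒ ∅  — Q cannot continue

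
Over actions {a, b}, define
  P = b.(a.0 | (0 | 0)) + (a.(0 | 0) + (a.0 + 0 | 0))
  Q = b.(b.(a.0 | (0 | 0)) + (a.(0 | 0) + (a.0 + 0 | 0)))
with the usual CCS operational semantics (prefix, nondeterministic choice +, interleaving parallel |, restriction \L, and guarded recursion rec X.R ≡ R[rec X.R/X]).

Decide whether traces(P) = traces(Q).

trace-distinct — witness ⟨a⟩

LTS(P): 5 reachable states
  s0 = b.(a.0 | (0 | 0)) + (a.(0 | 0) + (a.0 + 0 | 0)) has moves --a--▸ s1, --a--▸ s2, --b--▸ s3
  s1 = 0 has moves ·
  s2 = 0 | 0 has moves ·
  s3 = a.0 | (0 | 0) has moves --a--▸ s4
  s4 = 0 | (0 | 0) has moves ·
LTS(Q): 6 reachable states
  t0 = b.(b.(a.0 | (0 | 0)) + (a.(0 | 0) + (a.0 + 0 | 0))) has moves --b--▸ t1
  t1 = b.(a.0 | (0 | 0)) + (a.(0 | 0) + (a.0 + 0 | 0)) has moves --a--▸ t2, --a--▸ t3, --b--▸ t4
  t2 = 0 has moves ·
  t3 = 0 | 0 has moves ·
  t4 = a.0 | (0 | 0) has moves --a--▸ t5
  t5 = 0 | (0 | 0) has moves ·
Executing a from P (initial set {s0}):
  after a @ step 1: {s1, s2}
  — P admits the full trace.
Executing a from Q (initial set {t0}):
  after a @ step 1: ∅ (Q stuck)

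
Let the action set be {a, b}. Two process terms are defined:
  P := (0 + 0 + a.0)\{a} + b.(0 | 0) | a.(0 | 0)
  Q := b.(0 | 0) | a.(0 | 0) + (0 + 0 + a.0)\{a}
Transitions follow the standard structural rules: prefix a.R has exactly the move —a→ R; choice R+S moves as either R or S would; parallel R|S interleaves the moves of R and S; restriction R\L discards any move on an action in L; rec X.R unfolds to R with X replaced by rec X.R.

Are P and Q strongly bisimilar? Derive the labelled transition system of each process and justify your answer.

Reachable graph of P (4 states):
  u0 = (0 + 0 + a.0)\{a} + b.(0 | 0) | a.(0 | 0) :: -a-> u1, -b-> u2
  u1 = b.(0 | 0) | (0 | 0) :: -b-> u3
  u2 = 0 | 0 | a.(0 | 0) :: -a-> u3
  u3 = 0 | 0 | (0 | 0) :: (no moves)
Reachable graph of Q (4 states):
  v0 = b.(0 | 0) | a.(0 | 0) + (0 + 0 + a.0)\{a} :: -a-> v1, -b-> v2
  v1 = b.(0 | 0) | (0 | 0) :: -b-> v3
  v2 = 0 | 0 | a.(0 | 0) :: -a-> v3
  v3 = 0 | 0 | (0 | 0) :: (no moves)
Bisimilarity quotient blocks:
  B0 = {u0, v0}
  B1 = {u1, v1}
  B2 = {u3, v3}
  B3 = {u2, v2}
u0 ∈ B0, v0 ∈ B0 → same block

bisimilar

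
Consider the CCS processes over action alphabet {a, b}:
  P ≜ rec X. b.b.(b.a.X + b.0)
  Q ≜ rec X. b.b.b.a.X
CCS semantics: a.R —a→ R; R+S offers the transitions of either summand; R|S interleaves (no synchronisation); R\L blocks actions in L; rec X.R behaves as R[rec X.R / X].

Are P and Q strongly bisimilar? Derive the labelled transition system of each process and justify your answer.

P ≁ Q

P's transition system — 5 states:
  p0 = rec X. b.b.(b.a.X + b.0) :: --b--▸ p1
  p1 = b.(b.a.(rec X. b.b.(b.a.X + b.0)) + b.0) :: --b--▸ p2
  p2 = b.a.(rec X. b.b.(b.a.X + b.0)) + b.0 :: --b--▸ p3, --b--▸ p4
  p3 = 0 :: deadlocked
  p4 = a.(rec X. b.b.(b.a.X + b.0)) :: --a--▸ p0
Q's transition system — 4 states:
  q0 = rec X. b.b.b.a.X :: --b--▸ q1
  q1 = b.b.a.(rec X. b.b.b.a.X) :: --b--▸ q2
  q2 = b.a.(rec X. b.b.b.a.X) :: --b--▸ q3
  q3 = a.(rec X. b.b.b.a.X) :: --a--▸ q0
Bisimilarity quotient blocks:
  B0 = {p0}
  B1 = {p1}
  B2 = {p2}
  B3 = {p4}
  B4 = {p3}
  B5 = {q0}
  B6 = {q1}
  B7 = {q2}
  B8 = {q3}
p0 ∈ B0, q0 ∈ B5 → different blocks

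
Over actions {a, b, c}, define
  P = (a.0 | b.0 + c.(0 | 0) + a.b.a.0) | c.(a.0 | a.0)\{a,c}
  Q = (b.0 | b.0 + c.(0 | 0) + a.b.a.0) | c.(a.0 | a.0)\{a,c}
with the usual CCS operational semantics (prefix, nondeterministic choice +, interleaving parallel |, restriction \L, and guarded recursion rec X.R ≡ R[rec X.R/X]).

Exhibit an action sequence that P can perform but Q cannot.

ba

P's transition system — 14 states:
  u0 = (a.0 | b.0 + c.(0 | 0) + a.b.a.0) | c.(a.0 | a.0)\{a,c} | ··a··> u1, ··a··> u2, ··b··> u3, ··c··> u4, ··c··> u5
  u1 = 0 | b.0 | c.(a.0 | a.0)\{a,c} | ··b··> u5, ··c··> u6
  u2 = b.a.0 | c.(a.0 | a.0)\{a,c} | ··b··> u7, ··c··> u8
  u3 = a.0 | 0 | c.(a.0 | a.0)\{a,c} | ··a··> u5, ··c··> u9
  u4 = (a.0 | b.0 + c.(0 | 0) + a.b.a.0) | (a.0 | a.0)\{a,c} | ··a··> u6, ··a··> u8, ··b··> u9, ··c··> u10
  u5 = 0 | 0 | c.(a.0 | a.0)\{a,c} | ··c··> u10
  u6 = 0 | b.0 | (a.0 | a.0)\{a,c} | ··b··> u10
  u7 = a.0 | c.(a.0 | a.0)\{a,c} | ··a··> u11, ··c··> u12
  u8 = b.a.0 | (a.0 | a.0)\{a,c} | ··b··> u12
  u9 = a.0 | 0 | (a.0 | a.0)\{a,c} | ··a··> u10
  u10 = 0 | 0 | (a.0 | a.0)\{a,c} | (no moves)
  u11 = 0 | c.(a.0 | a.0)\{a,c} | ··c··> u13
  u12 = a.0 | (a.0 | a.0)\{a,c} | ··a··> u13
  u13 = 0 | (a.0 | a.0)\{a,c} | (no moves)
Q's transition system — 14 states:
  v0 = (b.0 | b.0 + c.(0 | 0) + a.b.a.0) | c.(a.0 | a.0)\{a,c} | ··a··> v1, ··b··> v2, ··b··> v3, ··c··> v4, ··c··> v5
  v1 = b.a.0 | c.(a.0 | a.0)\{a,c} | ··b··> v6, ··c··> v7
  v2 = 0 | b.0 | c.(a.0 | a.0)\{a,c} | ··b··> v5, ··c··> v8
  v3 = b.0 | 0 | c.(a.0 | a.0)\{a,c} | ··b··> v5, ··c··> v9
  v4 = (b.0 | b.0 + c.(0 | 0) + a.b.a.0) | (a.0 | a.0)\{a,c} | ··a··> v7, ··b··> v8, ··b··> v9, ··c··> v10
  v5 = 0 | 0 | c.(a.0 | a.0)\{a,c} | ··c··> v10
  v6 = a.0 | c.(a.0 | a.0)\{a,c} | ··a··> v11, ··c··> v12
  v7 = b.a.0 | (a.0 | a.0)\{a,c} | ··b··> v12
  v8 = 0 | b.0 | (a.0 | a.0)\{a,c} | ··b··> v10
  v9 = b.0 | 0 | (a.0 | a.0)\{a,c} | ··b··> v10
  v10 = 0 | 0 | (a.0 | a.0)\{a,c} | (no moves)
  v11 = 0 | c.(a.0 | a.0)\{a,c} | ··c··> v13
  v12 = a.0 | (a.0 | a.0)\{a,c} | ··a··> v13
  v13 = 0 | (a.0 | a.0)\{a,c} | (no moves)
Trace ⟨ba⟩ through P, begin at {u0}:
  step 1 (b): {u3}
  step 2 (a): {u5}
  — P admits the full trace.
Trace ⟨ba⟩ through Q, begin at {v0}:
  step 1 (b): {v2, v3}
  step 2 (a): ∅ (Q stuck)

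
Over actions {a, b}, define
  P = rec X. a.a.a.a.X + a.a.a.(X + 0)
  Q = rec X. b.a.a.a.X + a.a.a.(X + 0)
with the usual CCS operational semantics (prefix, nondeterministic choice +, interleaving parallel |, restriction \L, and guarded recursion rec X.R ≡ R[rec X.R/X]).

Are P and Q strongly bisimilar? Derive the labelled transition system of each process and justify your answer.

not bisimilar

Reachable graph of P (7 states):
  p0 = rec X. a.a.a.a.X + a.a.a.(X + 0) → =a=> p1, =a=> p2
  p1 = a.a.((rec X. a.a.a.a.X + a.a.a.(X + 0)) + 0) → =a=> p3
  p2 = a.a.a.(rec X. a.a.a.a.X + a.a.a.(X + 0)) → =a=> p4
  p3 = a.((rec X. a.a.a.a.X + a.a.a.(X + 0)) + 0) → =a=> p5
  p4 = a.a.(rec X. a.a.a.a.X + a.a.a.(X + 0)) → =a=> p6
  p5 = (rec X. a.a.a.a.X + a.a.a.(X + 0)) + 0 → =a=> p1, =a=> p2
  p6 = a.(rec X. a.a.a.a.X + a.a.a.(X + 0)) → =a=> p0
Reachable graph of Q (7 states):
  q0 = rec X. b.a.a.a.X + a.a.a.(X + 0) → =a=> q1, =b=> q2
  q1 = a.a.((rec X. b.a.a.a.X + a.a.a.(X + 0)) + 0) → =a=> q3
  q2 = a.a.a.(rec X. b.a.a.a.X + a.a.a.(X + 0)) → =a=> q4
  q3 = a.((rec X. b.a.a.a.X + a.a.a.(X + 0)) + 0) → =a=> q5
  q4 = a.a.(rec X. b.a.a.a.X + a.a.a.(X + 0)) → =a=> q6
  q5 = (rec X. b.a.a.a.X + a.a.a.(X + 0)) + 0 → =a=> q1, =b=> q2
  q6 = a.(rec X. b.a.a.a.X + a.a.a.(X + 0)) → =a=> q0
Bisimilarity quotient blocks:
  B0 = {p0, p1, p2, p3, p4, p5, p6}
  B1 = {q0, q5}
  B2 = {q2}
  B3 = {q1, q4}
  B4 = {q3, q6}
p0 ∈ B0, q0 ∈ B1 → different blocks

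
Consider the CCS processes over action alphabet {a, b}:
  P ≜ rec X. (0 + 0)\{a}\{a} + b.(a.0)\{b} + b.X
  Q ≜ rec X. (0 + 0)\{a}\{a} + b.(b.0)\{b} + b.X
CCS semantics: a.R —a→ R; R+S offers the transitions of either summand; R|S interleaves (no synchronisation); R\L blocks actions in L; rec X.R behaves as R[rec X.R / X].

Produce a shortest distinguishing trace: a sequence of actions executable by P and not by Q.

P's transition system — 3 states:
  u0 = rec X. (0 + 0)\{a}\{a} + b.(a.0)\{b} + b.X | =b=> u0, =b=> u1
  u1 = (a.0)\{b} | =a=> u2
  u2 = 0\{b} | ∅
Q's transition system — 2 states:
  v0 = rec X. (0 + 0)\{a}\{a} + b.(b.0)\{b} + b.X | =b=> v0, =b=> v1
  v1 = (b.0)\{b} | ∅
Executing ba from P (initial set {u0}):
  [1] b ⇒ {u0, u1}
  [2] a ⇒ {u2}
  — P admits the full trace.
Executing ba from Q (initial set {v0}):
  [1] b ⇒ {v0, v1}
  [2] a ⇒ no successor for Q

ba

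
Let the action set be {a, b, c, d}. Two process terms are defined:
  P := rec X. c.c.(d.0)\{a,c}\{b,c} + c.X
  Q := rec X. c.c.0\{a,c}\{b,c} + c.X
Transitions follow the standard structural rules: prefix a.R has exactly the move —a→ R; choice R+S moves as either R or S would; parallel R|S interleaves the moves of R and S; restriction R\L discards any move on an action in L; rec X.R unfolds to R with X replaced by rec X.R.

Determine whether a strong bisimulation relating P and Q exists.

NO

P's transition system — 4 states:
  m0 = rec X. c.c.(d.0)\{a,c}\{b,c} + c.X ⊢ --c--▸ m0, --c--▸ m1
  m1 = c.(d.0)\{a,c}\{b,c} ⊢ --c--▸ m2
  m2 = (d.0)\{a,c}\{b,c} ⊢ --d--▸ m3
  m3 = 0\{a,c}\{b,c} ⊢ ∅
Q's transition system — 3 states:
  n0 = rec X. c.c.0\{a,c}\{b,c} + c.X ⊢ --c--▸ n0, --c--▸ n1
  n1 = c.0\{a,c}\{b,c} ⊢ --c--▸ n2
  n2 = 0\{a,c}\{b,c} ⊢ ∅
Coarsest stable partition (strong bisimilarity classes):
  B0 = {m0}
  B1 = {m1}
  B2 = {m2}
  B3 = {m3, n2}
  B4 = {n0}
  B5 = {n1}
m0 ∈ B0, n0 ∈ B4 → different blocks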